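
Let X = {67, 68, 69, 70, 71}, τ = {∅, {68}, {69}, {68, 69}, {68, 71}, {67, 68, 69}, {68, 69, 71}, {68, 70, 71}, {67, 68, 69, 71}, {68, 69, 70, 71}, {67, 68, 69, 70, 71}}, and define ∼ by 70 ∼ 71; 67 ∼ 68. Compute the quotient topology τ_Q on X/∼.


X/∼ = {[67=68], [69], [70=71]}; |τ_Q| = 4.

Equivalence classes: [67=68], [69], [70=71].
Quotient map π: X → X/∼ sends 67 ↦ [67=68], 68 ↦ [67=68], 69 ↦ [69], 70 ↦ [70=71], 71 ↦ [70=71].
For each subset V ⊆ X/∼, compute π^{-1}(V) ⊆ X and check whether π^{-1}(V) ∈ τ. V is open in τ_Q iff π^{-1}(V) ∈ τ.
  V = {}: π^{-1}(V) = ∅ ∈ τ ✓.
  V = {[67=68]}: π^{-1}(V) = {67, 68} ∉ τ ✗.
  V = {[69]}: π^{-1}(V) = {69} ∈ τ ✓.
  V = {[67=68], [69]}: π^{-1}(V) = {67, 68, 69} ∈ τ ✓.
  V = {[70=71]}: π^{-1}(V) = {70, 71} ∉ τ ✗.
  V = {[67=68], [70=71]}: π^{-1}(V) = {67, 68, 70, 71} ∉ τ ✗.
  V = {[69], [70=71]}: π^{-1}(V) = {69, 70, 71} ∉ τ ✗.
  V = {[67=68], [69], [70=71]}: π^{-1}(V) = {67, 68, 69, 70, 71} ∈ τ ✓.
Open sets in the quotient: τ_Q = {{}, {[69]}, {[67=68], [69]}, {[67=68], [69], [70=71]}} (4 elements).


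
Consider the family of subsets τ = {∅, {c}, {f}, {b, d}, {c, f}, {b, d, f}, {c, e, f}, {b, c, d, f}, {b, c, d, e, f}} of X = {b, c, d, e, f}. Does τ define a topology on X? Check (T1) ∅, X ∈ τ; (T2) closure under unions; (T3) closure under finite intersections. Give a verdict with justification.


τ is NOT a topology on X.

Axiom (T1): ∅ ∈ τ? Yes; X ∈ τ? Yes.
Axiom (T2/T3): check pairwise unions and intersections of members of τ.
Counterexample for (T2): {c} ∪ {b, d} = {b, c, d} ∉ τ. Therefore τ is NOT a topology.


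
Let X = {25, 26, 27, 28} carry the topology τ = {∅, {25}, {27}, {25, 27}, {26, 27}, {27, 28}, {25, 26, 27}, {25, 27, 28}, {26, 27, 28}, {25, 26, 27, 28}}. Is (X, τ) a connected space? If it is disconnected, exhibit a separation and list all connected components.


(X, τ) is disconnected; components = [{25}, {26, 27, 28}].

Find clopen sets (U ∈ τ with X ∖ U ∈ τ):
  U = ∅, X ∖ U = {25, 26, 27, 28} — both open, so U is clopen.
  U = {25}, X ∖ U = {26, 27, 28} — both open, so U is clopen.
  U = {26, 27, 28}, X ∖ U = {25} — both open, so U is clopen.
  U = {25, 26, 27, 28}, X ∖ U = ∅ — both open, so U is clopen.
Nontrivial clopen(s) exist: e.g. {25}. So (X, τ) is disconnected.
Compute connected components by grouping points that agree on all clopens:
  component: {25}
  component: {26, 27, 28}


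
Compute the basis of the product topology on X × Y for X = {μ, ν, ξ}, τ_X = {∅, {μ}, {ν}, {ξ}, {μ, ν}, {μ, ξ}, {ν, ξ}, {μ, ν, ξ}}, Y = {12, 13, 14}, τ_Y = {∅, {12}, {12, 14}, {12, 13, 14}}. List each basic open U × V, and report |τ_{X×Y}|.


Basis B = {∅ × ∅, {μ} × {12}, {ν} × {12}, {ξ} × {12}, {μ} × {12, 14}, {μ, ν} × {12}, {μ, ξ} × {12}, {ν} × {12, 14}, {ν, ξ} × {12}, {ξ} × {12, 14}, {μ} × {12, 13, 14}, {μ, ν, ξ} × {12}, {ν} × {12, 13, 14}, {ξ} × {12, 13, 14}, {μ, ν} × {12, 14}, {μ, ξ} × {12, 14}, {ν, ξ} × {12, 14}, {μ, ν} × {12, 13, 14}, {μ, ξ} × {12, 13, 14}, {μ, ν, ξ} × {12, 14}, {ν, ξ} × {12, 13, 14}, {μ, ν, ξ} × {12, 13, 14}}; |τ_{X×Y}| = 64.

Enumerate products U × V with U ∈ τ_X, V ∈ τ_Y (deduplicated):
  ∅ × ∅ = {} (∅)
  {μ} × {12} = {(μ,12)}
  {ν} × {12} = {(ν,12)}
  {ξ} × {12} = {(ξ,12)}
  {μ} × {12, 14} = {(μ,12), (μ,14)}
  {μ, ν} × {12} = {(μ,12), (ν,12)}
  {μ, ξ} × {12} = {(μ,12), (ξ,12)}
  {ν} × {12, 14} = {(ν,12), (ν,14)}
  {ν, ξ} × {12} = {(ν,12), (ξ,12)}
  {ξ} × {12, 14} = {(ξ,12), (ξ,14)}
  {μ} × {12, 13, 14} = {(μ,12), (μ,13), (μ,14)}
  {μ, ν, ξ} × {12} = {(μ,12), (ν,12), (ξ,12)}
  {ν} × {12, 13, 14} = {(ν,12), (ν,13), (ν,14)}
  {ξ} × {12, 13, 14} = {(ξ,12), (ξ,13), (ξ,14)}
  {μ, ν} × {12, 14} = {(μ,12), (μ,14), (ν,12), (ν,14)}
  {μ, ξ} × {12, 14} = {(μ,12), (μ,14), (ξ,12), (ξ,14)}
  {ν, ξ} × {12, 14} = {(ν,12), (ν,14), (ξ,12), (ξ,14)}
  {μ, ν} × {12, 13, 14} = {(μ,12), (μ,13), (μ,14), (ν,12), (ν,13), (ν,14)}
  {μ, ξ} × {12, 13, 14} = {(μ,12), (μ,13), (μ,14), (ξ,12), (ξ,13), (ξ,14)}
  {μ, ν, ξ} × {12, 14} = {(μ,12), (μ,14), (ν,12), (ν,14), (ξ,12), (ξ,14)}
  {ν, ξ} × {12, 13, 14} = {(ν,12), (ν,13), (ν,14), (ξ,12), (ξ,13), (ξ,14)}
  {μ, ν, ξ} × {12, 13, 14} = {(μ,12), (μ,13), (μ,14), (ν,12), (ν,13), (ν,14), (ξ,12), (ξ,13), (ξ,14)}
These 22 distinct sets form the basis B.
Close under arbitrary unions to get τ_{X×Y}; counting gives |τ_{X×Y}| = 64.


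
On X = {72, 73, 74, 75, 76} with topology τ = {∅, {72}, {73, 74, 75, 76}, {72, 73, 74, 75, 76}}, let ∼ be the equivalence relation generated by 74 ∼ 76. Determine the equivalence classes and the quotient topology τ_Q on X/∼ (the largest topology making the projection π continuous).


X/∼ = {[72], [73], [74=76], [75]}; |τ_Q| = 4.

Equivalence classes: [72], [73], [74=76], [75].
Quotient map π: X → X/∼ sends 72 ↦ [72], 73 ↦ [73], 74 ↦ [74=76], 75 ↦ [75], 76 ↦ [74=76].
For each subset V ⊆ X/∼, compute π^{-1}(V) ⊆ X and check whether π^{-1}(V) ∈ τ. V is open in τ_Q iff π^{-1}(V) ∈ τ.
  V = {}: π^{-1}(V) = ∅ ∈ τ ✓.
  V = {[72]}: π^{-1}(V) = {72} ∈ τ ✓.
  V = {[73]}: π^{-1}(V) = {73} ∉ τ ✗.
  V = {[72], [73]}: π^{-1}(V) = {72, 73} ∉ τ ✗.
  V = {[74=76]}: π^{-1}(V) = {74, 76} ∉ τ ✗.
  V = {[72], [74=76]}: π^{-1}(V) = {72, 74, 76} ∉ τ ✗.
  V = {[73], [74=76]}: π^{-1}(V) = {73, 74, 76} ∉ τ ✗.
  V = {[72], [73], [74=76]}: π^{-1}(V) = {72, 73, 74, 76} ∉ τ ✗.
  V = {[75]}: π^{-1}(V) = {75} ∉ τ ✗.
  V = {[72], [75]}: π^{-1}(V) = {72, 75} ∉ τ ✗.
  V = {[73], [75]}: π^{-1}(V) = {73, 75} ∉ τ ✗.
  V = {[72], [73], [75]}: π^{-1}(V) = {72, 73, 75} ∉ τ ✗.
  V = {[74=76], [75]}: π^{-1}(V) = {74, 75, 76} ∉ τ ✗.
  V = {[72], [74=76], [75]}: π^{-1}(V) = {72, 74, 75, 76} ∉ τ ✗.
  V = {[73], [74=76], [75]}: π^{-1}(V) = {73, 74, 75, 76} ∈ τ ✓.
  V = {[72], [73], [74=76], [75]}: π^{-1}(V) = {72, 73, 74, 75, 76} ∈ τ ✓.
Open sets in the quotient: τ_Q = {{}, {[72]}, {[73], [74=76], [75]}, {[72], [73], [74=76], [75]}} (4 elements).


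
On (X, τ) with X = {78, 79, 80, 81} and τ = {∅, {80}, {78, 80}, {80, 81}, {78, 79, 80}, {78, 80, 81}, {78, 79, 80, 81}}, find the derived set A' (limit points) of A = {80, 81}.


A' = {78, 79, 81}

For each x ∈ X, list the open sets U ∈ τ with x ∈ U, then check whether U ∩ (A ∖ {x}) ≠ ∅ for every such U.
  x = 78: opens ∋ x are {78, 80}, {78, 79, 80}, {78, 80, 81}, {78, 79, 80, 81}; each meets A ∖ {78}, so x IS a limit point.
  x = 79: opens ∋ x are {78, 79, 80}, {78, 79, 80, 81}; each meets A ∖ {79}, so x IS a limit point.
  x = 80: open {80} ∋ x has {80} ∩ (A ∖ {80}) = ∅, so x is NOT a limit point.
  x = 81: opens ∋ x are {80, 81}, {78, 80, 81}, {78, 79, 80, 81}; each meets A ∖ {81}, so x IS a limit point.
Collecting: A' = {78, 79, 81}.


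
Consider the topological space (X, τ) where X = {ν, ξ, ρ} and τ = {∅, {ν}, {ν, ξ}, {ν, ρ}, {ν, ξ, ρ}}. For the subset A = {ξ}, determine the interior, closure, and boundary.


int(A) = ∅, cl(A) = {ξ}, ∂A = {ξ}.

Closed sets in (X, τ) are complements of opens:
  closed(X, τ) = {∅, {ξ}, {ρ}, {ξ, ρ}, {ν, ξ, ρ}}.
int(A) = ⋃ {U ∈ τ : U ⊆ A}. Opens contained in A: ∅.
Taking the union of these: int(A) = ∅.
cl(A) = ⋂ {C closed : A ⊆ C}. Closed sets containing A: {ξ}, {ξ, ρ}, {ν, ξ, ρ}.
Intersecting these: cl(A) = {ξ}.
∂A = cl(A) ∖ int(A) = {ξ} ∖ ∅ = {ξ}.


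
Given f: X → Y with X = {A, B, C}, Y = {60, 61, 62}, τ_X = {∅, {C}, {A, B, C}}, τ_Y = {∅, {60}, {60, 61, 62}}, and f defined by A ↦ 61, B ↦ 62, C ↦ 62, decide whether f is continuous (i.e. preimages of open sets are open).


f IS continuous.

Compute f^{-1}(U) for each U ∈ τ_Y:
  U = ∅: f^{-1}(U) = ∅ ∈ τ_X ✓.
  U = {60}: f^{-1}(U) = ∅ ∈ τ_X ✓.
  U = {60, 61, 62}: f^{-1}(U) = {A, B, C} ∈ τ_X ✓.
Every preimage lies in τ_X, so f IS continuous.


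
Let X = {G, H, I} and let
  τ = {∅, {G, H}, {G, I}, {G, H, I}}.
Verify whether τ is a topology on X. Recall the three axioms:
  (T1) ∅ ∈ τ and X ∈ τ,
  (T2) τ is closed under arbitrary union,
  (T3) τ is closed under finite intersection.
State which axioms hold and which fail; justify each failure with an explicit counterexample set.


τ is NOT a topology on X.

Axiom (T1): ∅ ∈ τ? Yes; X ∈ τ? Yes.
Axiom (T2/T3): check pairwise unions and intersections of members of τ.
Counterexample for (T3): {G, H} ∩ {G, I} = {G} ∉ τ. Therefore τ is NOT a topology.


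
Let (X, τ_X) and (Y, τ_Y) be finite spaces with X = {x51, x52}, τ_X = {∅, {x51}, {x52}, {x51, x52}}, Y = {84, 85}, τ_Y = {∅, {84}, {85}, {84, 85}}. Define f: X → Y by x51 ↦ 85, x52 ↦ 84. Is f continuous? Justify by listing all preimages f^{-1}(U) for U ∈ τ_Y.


f IS continuous.

Compute f^{-1}(U) for each U ∈ τ_Y:
  U = ∅: f^{-1}(U) = ∅ ∈ τ_X ✓.
  U = {84}: f^{-1}(U) = {x52} ∈ τ_X ✓.
  U = {85}: f^{-1}(U) = {x51} ∈ τ_X ✓.
  U = {84, 85}: f^{-1}(U) = {x51, x52} ∈ τ_X ✓.
Every preimage lies in τ_X, so f IS continuous.


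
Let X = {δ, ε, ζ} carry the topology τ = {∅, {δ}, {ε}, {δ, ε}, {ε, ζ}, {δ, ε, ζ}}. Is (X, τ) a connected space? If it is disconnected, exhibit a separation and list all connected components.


(X, τ) is disconnected; components = [{δ}, {ε, ζ}].

Find clopen sets (U ∈ τ with X ∖ U ∈ τ):
  U = ∅, X ∖ U = {δ, ε, ζ} — both open, so U is clopen.
  U = {δ}, X ∖ U = {ε, ζ} — both open, so U is clopen.
  U = {ε, ζ}, X ∖ U = {δ} — both open, so U is clopen.
  U = {δ, ε, ζ}, X ∖ U = ∅ — both open, so U is clopen.
Nontrivial clopen(s) exist: e.g. {ε, ζ}. So (X, τ) is disconnected.
Compute connected components by grouping points that agree on all clopens:
  component: {δ}
  component: {ε, ζ}


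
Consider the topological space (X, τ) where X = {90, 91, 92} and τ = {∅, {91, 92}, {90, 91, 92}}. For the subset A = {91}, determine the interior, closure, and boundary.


int(A) = ∅, cl(A) = {90, 91, 92}, ∂A = {90, 91, 92}.

Closed sets in (X, τ) are complements of opens:
  closed(X, τ) = {∅, {90}, {90, 91, 92}}.
int(A) = ⋃ {U ∈ τ : U ⊆ A}. Opens contained in A: ∅.
Taking the union of these: int(A) = ∅.
cl(A) = ⋂ {C closed : A ⊆ C}. Closed sets containing A: {90, 91, 92}.
Intersecting these: cl(A) = {90, 91, 92}.
∂A = cl(A) ∖ int(A) = {90, 91, 92} ∖ ∅ = {90, 91, 92}.


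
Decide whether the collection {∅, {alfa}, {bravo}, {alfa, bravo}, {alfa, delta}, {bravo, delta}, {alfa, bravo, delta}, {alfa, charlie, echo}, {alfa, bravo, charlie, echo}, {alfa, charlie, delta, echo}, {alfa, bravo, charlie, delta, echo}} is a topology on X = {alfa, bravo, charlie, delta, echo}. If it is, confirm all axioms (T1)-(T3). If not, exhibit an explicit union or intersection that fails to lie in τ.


τ is NOT a topology on X.

Axiom (T1): ∅ ∈ τ? Yes; X ∈ τ? Yes.
Axiom (T2/T3): check pairwise unions and intersections of members of τ.
Counterexample for (T3): {alfa, delta} ∩ {bravo, delta} = {delta} ∉ τ. Therefore τ is NOT a topology.


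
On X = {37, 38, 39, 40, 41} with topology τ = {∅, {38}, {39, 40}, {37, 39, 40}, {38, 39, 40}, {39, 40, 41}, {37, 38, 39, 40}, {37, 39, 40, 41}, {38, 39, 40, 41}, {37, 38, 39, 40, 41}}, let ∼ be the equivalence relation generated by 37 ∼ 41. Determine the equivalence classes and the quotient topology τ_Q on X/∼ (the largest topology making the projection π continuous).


X/∼ = {[37=41], [38], [39], [40]}; |τ_Q| = 6.

Equivalence classes: [37=41], [38], [39], [40].
Quotient map π: X → X/∼ sends 37 ↦ [37=41], 38 ↦ [38], 39 ↦ [39], 40 ↦ [40], 41 ↦ [37=41].
For each subset V ⊆ X/∼, compute π^{-1}(V) ⊆ X and check whether π^{-1}(V) ∈ τ. V is open in τ_Q iff π^{-1}(V) ∈ τ.
  V = {}: π^{-1}(V) = ∅ ∈ τ ✓.
  V = {[37=41]}: π^{-1}(V) = {37, 41} ∉ τ ✗.
  V = {[38]}: π^{-1}(V) = {38} ∈ τ ✓.
  V = {[37=41], [38]}: π^{-1}(V) = {37, 38, 41} ∉ τ ✗.
  V = {[39]}: π^{-1}(V) = {39} ∉ τ ✗.
  V = {[37=41], [39]}: π^{-1}(V) = {37, 39, 41} ∉ τ ✗.
  V = {[38], [39]}: π^{-1}(V) = {38, 39} ∉ τ ✗.
  V = {[37=41], [38], [39]}: π^{-1}(V) = {37, 38, 39, 41} ∉ τ ✗.
  V = {[40]}: π^{-1}(V) = {40} ∉ τ ✗.
  V = {[37=41], [40]}: π^{-1}(V) = {37, 40, 41} ∉ τ ✗.
  V = {[38], [40]}: π^{-1}(V) = {38, 40} ∉ τ ✗.
  V = {[37=41], [38], [40]}: π^{-1}(V) = {37, 38, 40, 41} ∉ τ ✗.
  V = {[39], [40]}: π^{-1}(V) = {39, 40} ∈ τ ✓.
  V = {[37=41], [39], [40]}: π^{-1}(V) = {37, 39, 40, 41} ∈ τ ✓.
  V = {[38], [39], [40]}: π^{-1}(V) = {38, 39, 40} ∈ τ ✓.
  V = {[37=41], [38], [39], [40]}: π^{-1}(V) = {37, 38, 39, 40, 41} ∈ τ ✓.
Open sets in the quotient: τ_Q = {{}, {[38]}, {[39], [40]}, {[37=41], [39], [40]}, {[38], [39], [40]}, {[37=41], [38], [39], [40]}} (6 elements).


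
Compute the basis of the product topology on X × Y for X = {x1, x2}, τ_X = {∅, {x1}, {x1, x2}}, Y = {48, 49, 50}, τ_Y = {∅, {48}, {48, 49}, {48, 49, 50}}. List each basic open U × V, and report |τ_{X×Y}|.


Basis B = {∅ × ∅, {x1} × {48}, {x1} × {48, 49}, {x1, x2} × {48}, {x1} × {48, 49, 50}, {x1, x2} × {48, 49}, {x1, x2} × {48, 49, 50}}; |τ_{X×Y}| = 10.

Enumerate products U × V with U ∈ τ_X, V ∈ τ_Y (deduplicated):
  ∅ × ∅ = {} (∅)
  {x1} × {48} = {(x1,48)}
  {x1} × {48, 49} = {(x1,48), (x1,49)}
  {x1, x2} × {48} = {(x1,48), (x2,48)}
  {x1} × {48, 49, 50} = {(x1,48), (x1,49), (x1,50)}
  {x1, x2} × {48, 49} = {(x1,48), (x1,49), (x2,48), (x2,49)}
  {x1, x2} × {48, 49, 50} = {(x1,48), (x1,49), (x1,50), (x2,48), (x2,49), (x2,50)}
These 7 distinct sets form the basis B.
Close under arbitrary unions to get τ_{X×Y}; counting gives |τ_{X×Y}| = 10.


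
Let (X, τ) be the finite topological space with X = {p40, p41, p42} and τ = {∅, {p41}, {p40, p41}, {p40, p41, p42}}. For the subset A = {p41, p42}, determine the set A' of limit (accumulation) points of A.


A' = {p40, p42}

For each x ∈ X, list the open sets U ∈ τ with x ∈ U, then check whether U ∩ (A ∖ {x}) ≠ ∅ for every such U.
  x = p40: opens ∋ x are {p40, p41}, {p40, p41, p42}; each meets A ∖ {p40}, so x IS a limit point.
  x = p41: open {p41} ∋ x has {p41} ∩ (A ∖ {p41}) = ∅, so x is NOT a limit point.
  x = p42: opens ∋ x are {p40, p41, p42}; each meets A ∖ {p42}, so x IS a limit point.
Collecting: A' = {p40, p42}.


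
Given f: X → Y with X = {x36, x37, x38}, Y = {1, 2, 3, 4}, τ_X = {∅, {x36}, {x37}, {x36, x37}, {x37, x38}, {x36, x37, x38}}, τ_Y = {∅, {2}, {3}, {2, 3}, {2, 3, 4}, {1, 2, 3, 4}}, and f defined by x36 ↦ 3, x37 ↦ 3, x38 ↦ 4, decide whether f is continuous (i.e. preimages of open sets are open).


f IS continuous.

Compute f^{-1}(U) for each U ∈ τ_Y:
  U = ∅: f^{-1}(U) = ∅ ∈ τ_X ✓.
  U = {2}: f^{-1}(U) = ∅ ∈ τ_X ✓.
  U = {3}: f^{-1}(U) = {x36, x37} ∈ τ_X ✓.
  U = {2, 3}: f^{-1}(U) = {x36, x37} ∈ τ_X ✓.
  U = {2, 3, 4}: f^{-1}(U) = {x36, x37, x38} ∈ τ_X ✓.
  U = {1, 2, 3, 4}: f^{-1}(U) = {x36, x37, x38} ∈ τ_X ✓.
Every preimage lies in τ_X, so f IS continuous.


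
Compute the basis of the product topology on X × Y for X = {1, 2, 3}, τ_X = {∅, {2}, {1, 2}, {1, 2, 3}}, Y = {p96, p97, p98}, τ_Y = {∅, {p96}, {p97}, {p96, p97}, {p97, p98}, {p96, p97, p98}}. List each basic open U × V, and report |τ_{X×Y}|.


Basis B = {∅ × ∅, {2} × {p96}, {2} × {p97}, {1, 2} × {p96}, {1, 2} × {p97}, {2} × {p96, p97}, {2} × {p97, p98}, {1, 2, 3} × {p96}, {1, 2, 3} × {p97}, {2} × {p96, p97, p98}, {1, 2} × {p96, p97}, {1, 2} × {p97, p98}, {1, 2} × {p96, p97, p98}, {1, 2, 3} × {p96, p97}, {1, 2, 3} × {p97, p98}, {1, 2, 3} × {p96, p97, p98}}; |τ_{X×Y}| = 40.

Enumerate products U × V with U ∈ τ_X, V ∈ τ_Y (deduplicated):
  ∅ × ∅ = {} (∅)
  {2} × {p96} = {(2,p96)}
  {2} × {p97} = {(2,p97)}
  {1, 2} × {p96} = {(1,p96), (2,p96)}
  {1, 2} × {p97} = {(1,p97), (2,p97)}
  {2} × {p96, p97} = {(2,p96), (2,p97)}
  {2} × {p97, p98} = {(2,p97), (2,p98)}
  {1, 2, 3} × {p96} = {(1,p96), (2,p96), (3,p96)}
  {1, 2, 3} × {p97} = {(1,p97), (2,p97), (3,p97)}
  {2} × {p96, p97, p98} = {(2,p96), (2,p97), (2,p98)}
  {1, 2} × {p96, p97} = {(1,p96), (1,p97), (2,p96), (2,p97)}
  {1, 2} × {p97, p98} = {(1,p97), (1,p98), (2,p97), (2,p98)}
  {1, 2} × {p96, p97, p98} = {(1,p96), (1,p97), (1,p98), (2,p96), (2,p97), (2,p98)}
  {1, 2, 3} × {p96, p97} = {(1,p96), (1,p97), (2,p96), (2,p97), (3,p96), (3,p97)}
  {1, 2, 3} × {p97, p98} = {(1,p97), (1,p98), (2,p97), (2,p98), (3,p97), (3,p98)}
  {1, 2, 3} × {p96, p97, p98} = {(1,p96), (1,p97), (1,p98), (2,p96), (2,p97), (2,p98), (3,p96), (3,p97), (3,p98)}
These 16 distinct sets form the basis B.
Close under arbitrary unions to get τ_{X×Y}; counting gives |τ_{X×Y}| = 40.


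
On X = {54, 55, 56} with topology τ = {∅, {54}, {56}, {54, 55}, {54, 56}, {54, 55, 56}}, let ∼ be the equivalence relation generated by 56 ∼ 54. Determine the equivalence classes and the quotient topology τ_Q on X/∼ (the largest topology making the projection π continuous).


X/∼ = {[54=56], [55]}; |τ_Q| = 3.

Equivalence classes: [54=56], [55].
Quotient map π: X → X/∼ sends 54 ↦ [54=56], 55 ↦ [55], 56 ↦ [54=56].
For each subset V ⊆ X/∼, compute π^{-1}(V) ⊆ X and check whether π^{-1}(V) ∈ τ. V is open in τ_Q iff π^{-1}(V) ∈ τ.
  V = {}: π^{-1}(V) = ∅ ∈ τ ✓.
  V = {[54=56]}: π^{-1}(V) = {54, 56} ∈ τ ✓.
  V = {[55]}: π^{-1}(V) = {55} ∉ τ ✗.
  V = {[54=56], [55]}: π^{-1}(V) = {54, 55, 56} ∈ τ ✓.
Open sets in the quotient: τ_Q = {{}, {[54=56]}, {[54=56], [55]}} (3 elements).


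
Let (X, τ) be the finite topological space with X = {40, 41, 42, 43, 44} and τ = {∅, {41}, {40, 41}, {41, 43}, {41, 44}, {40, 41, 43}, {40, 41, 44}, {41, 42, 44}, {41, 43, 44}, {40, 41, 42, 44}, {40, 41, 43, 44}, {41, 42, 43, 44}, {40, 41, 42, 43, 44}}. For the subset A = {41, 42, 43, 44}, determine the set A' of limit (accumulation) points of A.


A' = {40, 42, 43, 44}

For each x ∈ X, list the open sets U ∈ τ with x ∈ U, then check whether U ∩ (A ∖ {x}) ≠ ∅ for every such U.
  x = 40: opens ∋ x are {40, 41}, {40, 41, 43}, {40, 41, 44}, {40, 41, 42, 44}, {40, 41, 43, 44}, {40, 41, 42, 43, 44}; each meets A ∖ {40}, so x IS a limit point.
  x = 41: open {41} ∋ x has {41} ∩ (A ∖ {41}) = ∅, so x is NOT a limit point.
  x = 42: opens ∋ x are {41, 42, 44}, {40, 41, 42, 44}, {41, 42, 43, 44}, {40, 41, 42, 43, 44}; each meets A ∖ {42}, so x IS a limit point.
  x = 43: opens ∋ x are {41, 43}, {40, 41, 43}, {41, 43, 44}, {40, 41, 43, 44}, {41, 42, 43, 44}, {40, 41, 42, 43, 44}; each meets A ∖ {43}, so x IS a limit point.
  x = 44: opens ∋ x are {41, 44}, {40, 41, 44}, {41, 42, 44}, {41, 43, 44}, {40, 41, 42, 44}, {40, 41, 43, 44}, {41, 42, 43, 44}, {40, 41, 42, 43, 44}; each meets A ∖ {44}, so x IS a limit point.
Collecting: A' = {40, 42, 43, 44}.


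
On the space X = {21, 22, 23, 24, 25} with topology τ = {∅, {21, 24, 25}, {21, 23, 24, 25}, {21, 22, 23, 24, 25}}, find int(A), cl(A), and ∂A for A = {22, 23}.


int(A) = ∅, cl(A) = {22, 23}, ∂A = {22, 23}.

Closed sets in (X, τ) are complements of opens:
  closed(X, τ) = {∅, {22}, {22, 23}, {21, 22, 23, 24, 25}}.
int(A) = ⋃ {U ∈ τ : U ⊆ A}. Opens contained in A: ∅.
Taking the union of these: int(A) = ∅.
cl(A) = ⋂ {C closed : A ⊆ C}. Closed sets containing A: {22, 23}, {21, 22, 23, 24, 25}.
Intersecting these: cl(A) = {22, 23}.
∂A = cl(A) ∖ int(A) = {22, 23} ∖ ∅ = {22, 23}.


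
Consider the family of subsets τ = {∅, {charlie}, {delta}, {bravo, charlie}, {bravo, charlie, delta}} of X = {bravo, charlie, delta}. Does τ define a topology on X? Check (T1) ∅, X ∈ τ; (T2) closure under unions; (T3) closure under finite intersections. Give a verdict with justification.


τ is NOT a topology on X.

Axiom (T1): ∅ ∈ τ? Yes; X ∈ τ? Yes.
Axiom (T2/T3): check pairwise unions and intersections of members of τ.
Counterexample for (T2): {charlie} ∪ {delta} = {charlie, delta} ∉ τ. Therefore τ is NOT a topology.


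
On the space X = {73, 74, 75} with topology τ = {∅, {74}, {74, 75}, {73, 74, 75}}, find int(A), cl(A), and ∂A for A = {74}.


int(A) = {74}, cl(A) = {73, 74, 75}, ∂A = {73, 75}.

Closed sets in (X, τ) are complements of opens:
  closed(X, τ) = {∅, {73}, {73, 75}, {73, 74, 75}}.
int(A) = ⋃ {U ∈ τ : U ⊆ A}. Opens contained in A: ∅, {74}.
Taking the union of these: int(A) = {74}.
cl(A) = ⋂ {C closed : A ⊆ C}. Closed sets containing A: {73, 74, 75}.
Intersecting these: cl(A) = {73, 74, 75}.
∂A = cl(A) ∖ int(A) = {73, 74, 75} ∖ {74} = {73, 75}.


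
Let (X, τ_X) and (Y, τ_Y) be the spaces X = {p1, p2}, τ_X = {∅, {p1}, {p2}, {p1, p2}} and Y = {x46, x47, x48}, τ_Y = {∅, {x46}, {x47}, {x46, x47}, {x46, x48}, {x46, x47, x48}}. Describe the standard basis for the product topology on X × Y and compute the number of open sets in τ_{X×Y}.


Basis B = {∅ × ∅, {p1} × {x46}, {p1} × {x47}, {p2} × {x46}, {p2} × {x47}, {p1} × {x46, x47}, {p1} × {x46, x48}, {p1, p2} × {x46}, {p1, p2} × {x47}, {p2} × {x46, x47}, {p2} × {x46, x48}, {p1} × {x46, x47, x48}, {p2} × {x46, x47, x48}, {p1, p2} × {x46, x47}, {p1, p2} × {x46, x48}, {p1, p2} × {x46, x47, x48}}; |τ_{X×Y}| = 36.

Enumerate products U × V with U ∈ τ_X, V ∈ τ_Y (deduplicated):
  ∅ × ∅ = {} (∅)
  {p1} × {x46} = {(p1,x46)}
  {p1} × {x47} = {(p1,x47)}
  {p2} × {x46} = {(p2,x46)}
  {p2} × {x47} = {(p2,x47)}
  {p1} × {x46, x47} = {(p1,x46), (p1,x47)}
  {p1} × {x46, x48} = {(p1,x46), (p1,x48)}
  {p1, p2} × {x46} = {(p1,x46), (p2,x46)}
  {p1, p2} × {x47} = {(p1,x47), (p2,x47)}
  {p2} × {x46, x47} = {(p2,x46), (p2,x47)}
  {p2} × {x46, x48} = {(p2,x46), (p2,x48)}
  {p1} × {x46, x47, x48} = {(p1,x46), (p1,x47), (p1,x48)}
  {p2} × {x46, x47, x48} = {(p2,x46), (p2,x47), (p2,x48)}
  {p1, p2} × {x46, x47} = {(p1,x46), (p1,x47), (p2,x46), (p2,x47)}
  {p1, p2} × {x46, x48} = {(p1,x46), (p1,x48), (p2,x46), (p2,x48)}
  {p1, p2} × {x46, x47, x48} = {(p1,x46), (p1,x47), (p1,x48), (p2,x46), (p2,x47), (p2,x48)}
These 16 distinct sets form the basis B.
Close under arbitrary unions to get τ_{X×Y}; counting gives |τ_{X×Y}| = 36.


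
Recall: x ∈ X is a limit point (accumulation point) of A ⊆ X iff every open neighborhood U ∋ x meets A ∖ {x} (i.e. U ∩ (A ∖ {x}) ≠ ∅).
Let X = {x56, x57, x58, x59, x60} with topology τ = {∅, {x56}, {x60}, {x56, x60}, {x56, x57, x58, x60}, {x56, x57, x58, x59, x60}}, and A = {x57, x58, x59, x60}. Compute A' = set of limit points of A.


A' = {x57, x58, x59}

For each x ∈ X, list the open sets U ∈ τ with x ∈ U, then check whether U ∩ (A ∖ {x}) ≠ ∅ for every such U.
  x = x56: open {x56} ∋ x has {x56} ∩ (A ∖ {x56}) = ∅, so x is NOT a limit point.
  x = x57: opens ∋ x are {x56, x57, x58, x60}, {x56, x57, x58, x59, x60}; each meets A ∖ {x57}, so x IS a limit point.
  x = x58: opens ∋ x are {x56, x57, x58, x60}, {x56, x57, x58, x59, x60}; each meets A ∖ {x58}, so x IS a limit point.
  x = x59: opens ∋ x are {x56, x57, x58, x59, x60}; each meets A ∖ {x59}, so x IS a limit point.
  x = x60: open {x60} ∋ x has {x60} ∩ (A ∖ {x60}) = ∅, so x is NOT a limit point.
Collecting: A' = {x57, x58, x59}.


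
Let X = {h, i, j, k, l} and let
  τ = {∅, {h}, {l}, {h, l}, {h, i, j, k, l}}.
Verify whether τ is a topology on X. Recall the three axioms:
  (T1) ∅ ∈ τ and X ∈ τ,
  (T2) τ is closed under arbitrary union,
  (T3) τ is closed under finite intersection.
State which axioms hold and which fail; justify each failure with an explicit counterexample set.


τ IS a topology on X.

Axiom (T1): ∅ ∈ τ? Yes; X ∈ τ? Yes.
Axiom (T2/T3): check pairwise unions and intersections of members of τ.
All pairwise intersections and unions checked — each lies in τ. Therefore τ satisfies (T1), (T2), (T3): it IS a topology on X.


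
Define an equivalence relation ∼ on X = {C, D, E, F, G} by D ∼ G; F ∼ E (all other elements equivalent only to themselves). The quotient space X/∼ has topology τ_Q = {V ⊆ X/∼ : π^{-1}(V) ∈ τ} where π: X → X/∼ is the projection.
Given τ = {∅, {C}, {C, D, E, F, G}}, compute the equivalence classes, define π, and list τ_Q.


X/∼ = {[C], [D=G], [E=F]}; |τ_Q| = 3.

Equivalence classes: [C], [D=G], [E=F].
Quotient map π: X → X/∼ sends C ↦ [C], D ↦ [D=G], E ↦ [E=F], F ↦ [E=F], G ↦ [D=G].
For each subset V ⊆ X/∼, compute π^{-1}(V) ⊆ X and check whether π^{-1}(V) ∈ τ. V is open in τ_Q iff π^{-1}(V) ∈ τ.
  V = {}: π^{-1}(V) = ∅ ∈ τ ✓.
  V = {[C]}: π^{-1}(V) = {C} ∈ τ ✓.
  V = {[D=G]}: π^{-1}(V) = {D, G} ∉ τ ✗.
  V = {[C], [D=G]}: π^{-1}(V) = {C, D, G} ∉ τ ✗.
  V = {[E=F]}: π^{-1}(V) = {E, F} ∉ τ ✗.
  V = {[C], [E=F]}: π^{-1}(V) = {C, E, F} ∉ τ ✗.
  V = {[D=G], [E=F]}: π^{-1}(V) = {D, E, F, G} ∉ τ ✗.
  V = {[C], [D=G], [E=F]}: π^{-1}(V) = {C, D, E, F, G} ∈ τ ✓.
Open sets in the quotient: τ_Q = {{}, {[C]}, {[C], [D=G], [E=F]}} (3 elements).


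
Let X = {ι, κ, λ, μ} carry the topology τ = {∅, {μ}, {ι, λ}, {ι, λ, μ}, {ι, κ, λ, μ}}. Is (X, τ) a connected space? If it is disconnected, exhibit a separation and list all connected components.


(X, τ) is connected.

Find clopen sets (U ∈ τ with X ∖ U ∈ τ):
  U = ∅, X ∖ U = {ι, κ, λ, μ} — both open, so U is clopen.
  U = {ι, κ, λ, μ}, X ∖ U = ∅ — both open, so U is clopen.
Only trivial clopens (∅ and X) exist, so (X, τ) is connected.
Compute connected components by grouping points that agree on all clopens:
  component: {ι, κ, λ, μ}


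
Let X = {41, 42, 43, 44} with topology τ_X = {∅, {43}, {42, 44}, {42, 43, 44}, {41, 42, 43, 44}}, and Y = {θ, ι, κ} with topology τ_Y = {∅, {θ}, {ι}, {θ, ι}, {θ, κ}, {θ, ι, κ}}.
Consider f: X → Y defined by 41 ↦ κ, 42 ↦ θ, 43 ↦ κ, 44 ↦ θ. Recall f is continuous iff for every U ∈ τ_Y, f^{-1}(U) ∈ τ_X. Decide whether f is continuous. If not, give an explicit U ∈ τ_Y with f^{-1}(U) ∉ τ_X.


f IS continuous.

Compute f^{-1}(U) for each U ∈ τ_Y:
  U = ∅: f^{-1}(U) = ∅ ∈ τ_X ✓.
  U = {θ}: f^{-1}(U) = {42, 44} ∈ τ_X ✓.
  U = {ι}: f^{-1}(U) = ∅ ∈ τ_X ✓.
  U = {θ, ι}: f^{-1}(U) = {42, 44} ∈ τ_X ✓.
  U = {θ, κ}: f^{-1}(U) = {41, 42, 43, 44} ∈ τ_X ✓.
  U = {θ, ι, κ}: f^{-1}(U) = {41, 42, 43, 44} ∈ τ_X ✓.
Every preimage lies in τ_X, so f IS continuous.


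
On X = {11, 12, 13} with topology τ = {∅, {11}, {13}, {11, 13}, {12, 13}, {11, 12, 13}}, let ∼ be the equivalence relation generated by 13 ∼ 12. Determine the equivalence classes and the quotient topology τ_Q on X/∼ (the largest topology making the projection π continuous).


X/∼ = {[11], [12=13]}; |τ_Q| = 4.

Equivalence classes: [11], [12=13].
Quotient map π: X → X/∼ sends 11 ↦ [11], 12 ↦ [12=13], 13 ↦ [12=13].
For each subset V ⊆ X/∼, compute π^{-1}(V) ⊆ X and check whether π^{-1}(V) ∈ τ. V is open in τ_Q iff π^{-1}(V) ∈ τ.
  V = {}: π^{-1}(V) = ∅ ∈ τ ✓.
  V = {[11]}: π^{-1}(V) = {11} ∈ τ ✓.
  V = {[12=13]}: π^{-1}(V) = {12, 13} ∈ τ ✓.
  V = {[11], [12=13]}: π^{-1}(V) = {11, 12, 13} ∈ τ ✓.
Open sets in the quotient: τ_Q = {{}, {[11]}, {[12=13]}, {[11], [12=13]}} (4 elements).


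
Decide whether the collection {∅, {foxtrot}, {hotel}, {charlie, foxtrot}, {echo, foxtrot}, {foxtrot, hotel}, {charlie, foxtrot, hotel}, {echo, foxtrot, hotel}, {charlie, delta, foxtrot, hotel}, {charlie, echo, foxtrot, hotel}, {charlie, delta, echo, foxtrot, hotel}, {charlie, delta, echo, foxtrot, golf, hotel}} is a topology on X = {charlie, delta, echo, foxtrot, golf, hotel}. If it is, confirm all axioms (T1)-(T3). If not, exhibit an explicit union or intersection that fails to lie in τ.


τ is NOT a topology on X.

Axiom (T1): ∅ ∈ τ? Yes; X ∈ τ? Yes.
Axiom (T2/T3): check pairwise unions and intersections of members of τ.
Counterexample for (T2): {charlie, foxtrot} ∪ {echo, foxtrot} = {charlie, echo, foxtrot} ∉ τ. Therefore τ is NOT a topology.


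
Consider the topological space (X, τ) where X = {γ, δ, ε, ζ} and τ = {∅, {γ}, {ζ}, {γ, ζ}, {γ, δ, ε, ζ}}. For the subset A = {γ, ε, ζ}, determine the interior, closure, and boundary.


int(A) = {γ, ζ}, cl(A) = {γ, δ, ε, ζ}, ∂A = {δ, ε}.

Closed sets in (X, τ) are complements of opens:
  closed(X, τ) = {∅, {δ, ε}, {γ, δ, ε}, {δ, ε, ζ}, {γ, δ, ε, ζ}}.
int(A) = ⋃ {U ∈ τ : U ⊆ A}. Opens contained in A: ∅, {γ}, {ζ}, {γ, ζ}.
Taking the union of these: int(A) = {γ, ζ}.
cl(A) = ⋂ {C closed : A ⊆ C}. Closed sets containing A: {γ, δ, ε, ζ}.
Intersecting these: cl(A) = {γ, δ, ε, ζ}.
∂A = cl(A) ∖ int(A) = {γ, δ, ε, ζ} ∖ {γ, ζ} = {δ, ε}.


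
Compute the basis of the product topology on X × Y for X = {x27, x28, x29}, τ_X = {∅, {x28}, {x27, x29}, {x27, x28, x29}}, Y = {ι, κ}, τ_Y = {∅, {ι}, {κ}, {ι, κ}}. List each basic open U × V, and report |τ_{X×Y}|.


Basis B = {∅ × ∅, {x28} × {ι}, {x28} × {κ}, {x27, x29} × {ι}, {x27, x29} × {κ}, {x28} × {ι, κ}, {x27, x28, x29} × {ι}, {x27, x28, x29} × {κ}, {x27, x29} × {ι, κ}, {x27, x28, x29} × {ι, κ}}; |τ_{X×Y}| = 16.

Enumerate products U × V with U ∈ τ_X, V ∈ τ_Y (deduplicated):
  ∅ × ∅ = {} (∅)
  {x28} × {ι} = {(x28,ι)}
  {x28} × {κ} = {(x28,κ)}
  {x27, x29} × {ι} = {(x27,ι), (x29,ι)}
  {x27, x29} × {κ} = {(x27,κ), (x29,κ)}
  {x28} × {ι, κ} = {(x28,ι), (x28,κ)}
  {x27, x28, x29} × {ι} = {(x27,ι), (x28,ι), (x29,ι)}
  {x27, x28, x29} × {κ} = {(x27,κ), (x28,κ), (x29,κ)}
  {x27, x29} × {ι, κ} = {(x27,ι), (x27,κ), (x29,ι), (x29,κ)}
  {x27, x28, x29} × {ι, κ} = {(x27,ι), (x27,κ), (x28,ι), (x28,κ), (x29,ι), (x29,κ)}
These 10 distinct sets form the basis B.
Close under arbitrary unions to get τ_{X×Y}; counting gives |τ_{X×Y}| = 16.


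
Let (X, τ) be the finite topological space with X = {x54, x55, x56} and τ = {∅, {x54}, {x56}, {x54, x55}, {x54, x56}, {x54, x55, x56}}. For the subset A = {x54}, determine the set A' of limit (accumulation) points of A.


A' = {x55}

For each x ∈ X, list the open sets U ∈ τ with x ∈ U, then check whether U ∩ (A ∖ {x}) ≠ ∅ for every such U.
  x = x54: open {x54} ∋ x has {x54} ∩ (A ∖ {x54}) = ∅, so x is NOT a limit point.
  x = x55: opens ∋ x are {x54, x55}, {x54, x55, x56}; each meets A ∖ {x55}, so x IS a limit point.
  x = x56: open {x56} ∋ x has {x56} ∩ (A ∖ {x56}) = ∅, so x is NOT a limit point.
Collecting: A' = {x55}.


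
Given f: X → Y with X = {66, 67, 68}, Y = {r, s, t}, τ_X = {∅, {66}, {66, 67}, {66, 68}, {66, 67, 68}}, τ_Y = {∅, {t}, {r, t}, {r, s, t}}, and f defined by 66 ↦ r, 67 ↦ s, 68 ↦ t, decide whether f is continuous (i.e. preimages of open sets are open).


f is NOT continuous.

Compute f^{-1}(U) for each U ∈ τ_Y:
  U = ∅: f^{-1}(U) = ∅ ∈ τ_X ✓.
  U = {t}: f^{-1}(U) = {68} ∉ τ_X ✗.
  U = {r, t}: f^{-1}(U) = {66, 68} ∈ τ_X ✓.
  U = {r, s, t}: f^{-1}(U) = {66, 67, 68} ∈ τ_X ✓.
Found U = {t} with f^{-1}(U) = {68} not in τ_X. Therefore f is NOT continuous.


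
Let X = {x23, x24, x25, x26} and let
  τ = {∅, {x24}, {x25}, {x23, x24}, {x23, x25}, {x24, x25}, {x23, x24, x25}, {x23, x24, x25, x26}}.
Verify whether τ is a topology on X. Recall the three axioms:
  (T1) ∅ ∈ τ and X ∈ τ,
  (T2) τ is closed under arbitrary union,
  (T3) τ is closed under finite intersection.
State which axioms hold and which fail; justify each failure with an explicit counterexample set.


τ is NOT a topology on X.

Axiom (T1): ∅ ∈ τ? Yes; X ∈ τ? Yes.
Axiom (T2/T3): check pairwise unions and intersections of members of τ.
Counterexample for (T3): {x23, x24} ∩ {x23, x25} = {x23} ∉ τ. Therefore τ is NOT a topology.


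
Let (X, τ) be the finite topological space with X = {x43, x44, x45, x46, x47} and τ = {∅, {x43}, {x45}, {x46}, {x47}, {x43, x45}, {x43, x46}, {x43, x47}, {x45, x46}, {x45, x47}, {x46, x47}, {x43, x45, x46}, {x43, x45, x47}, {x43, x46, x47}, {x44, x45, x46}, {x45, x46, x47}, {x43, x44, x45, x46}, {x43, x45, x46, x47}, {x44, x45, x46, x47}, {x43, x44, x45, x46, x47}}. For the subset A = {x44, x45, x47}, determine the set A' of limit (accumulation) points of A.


A' = {x44}

For each x ∈ X, list the open sets U ∈ τ with x ∈ U, then check whether U ∩ (A ∖ {x}) ≠ ∅ for every such U.
  x = x43: open {x43} ∋ x has {x43} ∩ (A ∖ {x43}) = ∅, so x is NOT a limit point.
  x = x44: opens ∋ x are {x44, x45, x46}, {x43, x44, x45, x46}, {x44, x45, x46, x47}, {x43, x44, x45, x46, x47}; each meets A ∖ {x44}, so x IS a limit point.
  x = x45: open {x45} ∋ x has {x45} ∩ (A ∖ {x45}) = ∅, so x is NOT a limit point.
  x = x46: open {x46} ∋ x has {x46} ∩ (A ∖ {x46}) = ∅, so x is NOT a limit point.
  x = x47: open {x47} ∋ x has {x47} ∩ (A ∖ {x47}) = ∅, so x is NOT a limit point.
Collecting: A' = {x44}.


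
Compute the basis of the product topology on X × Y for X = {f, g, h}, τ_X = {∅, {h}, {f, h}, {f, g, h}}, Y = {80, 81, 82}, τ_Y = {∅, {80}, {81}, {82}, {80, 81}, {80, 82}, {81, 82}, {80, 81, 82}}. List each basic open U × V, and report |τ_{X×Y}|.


Basis B = {∅ × ∅, {h} × {80}, {h} × {81}, {h} × {82}, {f, h} × {80}, {f, h} × {81}, {f, h} × {82}, {h} × {80, 81}, {h} × {80, 82}, {h} × {81, 82}, {f, g, h} × {80}, {f, g, h} × {81}, {f, g, h} × {82}, {h} × {80, 81, 82}, {f, h} × {80, 81}, {f, h} × {80, 82}, {f, h} × {81, 82}, {f, h} × {80, 81, 82}, {f, g, h} × {80, 81}, {f, g, h} × {80, 82}, {f, g, h} × {81, 82}, {f, g, h} × {80, 81, 82}}; |τ_{X×Y}| = 64.

Enumerate products U × V with U ∈ τ_X, V ∈ τ_Y (deduplicated):
  ∅ × ∅ = {} (∅)
  {h} × {80} = {(h,80)}
  {h} × {81} = {(h,81)}
  {h} × {82} = {(h,82)}
  {f, h} × {80} = {(f,80), (h,80)}
  {f, h} × {81} = {(f,81), (h,81)}
  {f, h} × {82} = {(f,82), (h,82)}
  {h} × {80, 81} = {(h,80), (h,81)}
  {h} × {80, 82} = {(h,80), (h,82)}
  {h} × {81, 82} = {(h,81), (h,82)}
  {f, g, h} × {80} = {(f,80), (g,80), (h,80)}
  {f, g, h} × {81} = {(f,81), (g,81), (h,81)}
  {f, g, h} × {82} = {(f,82), (g,82), (h,82)}
  {h} × {80, 81, 82} = {(h,80), (h,81), (h,82)}
  {f, h} × {80, 81} = {(f,80), (f,81), (h,80), (h,81)}
  {f, h} × {80, 82} = {(f,80), (f,82), (h,80), (h,82)}
  {f, h} × {81, 82} = {(f,81), (f,82), (h,81), (h,82)}
  {f, h} × {80, 81, 82} = {(f,80), (f,81), (f,82), (h,80), (h,81), (h,82)}
  {f, g, h} × {80, 81} = {(f,80), (f,81), (g,80), (g,81), (h,80), (h,81)}
  {f, g, h} × {80, 82} = {(f,80), (f,82), (g,80), (g,82), (h,80), (h,82)}
  {f, g, h} × {81, 82} = {(f,81), (f,82), (g,81), (g,82), (h,81), (h,82)}
  {f, g, h} × {80, 81, 82} = {(f,80), (f,81), (f,82), (g,80), (g,81), (g,82), (h,80), (h,81), (h,82)}
These 22 distinct sets form the basis B.
Close under arbitrary unions to get τ_{X×Y}; counting gives |τ_{X×Y}| = 64.


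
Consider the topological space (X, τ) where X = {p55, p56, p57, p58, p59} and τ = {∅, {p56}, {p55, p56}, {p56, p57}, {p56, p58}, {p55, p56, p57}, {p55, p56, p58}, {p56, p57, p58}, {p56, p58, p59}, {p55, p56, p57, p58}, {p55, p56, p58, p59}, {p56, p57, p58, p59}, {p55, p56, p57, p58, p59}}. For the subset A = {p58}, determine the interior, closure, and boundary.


int(A) = ∅, cl(A) = {p58, p59}, ∂A = {p58, p59}.

Closed sets in (X, τ) are complements of opens:
  closed(X, τ) = {∅, {p55}, {p57}, {p59}, {p55, p57}, {p55, p59}, {p57, p59}, {p58, p59}, {p55, p57, p59}, {p55, p58, p59}, {p57, p58, p59}, {p55, p57, p58, p59}, {p55, p56, p57, p58, p59}}.
int(A) = ⋃ {U ∈ τ : U ⊆ A}. Opens contained in A: ∅.
Taking the union of these: int(A) = ∅.
cl(A) = ⋂ {C closed : A ⊆ C}. Closed sets containing A: {p58, p59}, {p55, p58, p59}, {p57, p58, p59}, {p55, p57, p58, p59}, {p55, p56, p57, p58, p59}.
Intersecting these: cl(A) = {p58, p59}.
∂A = cl(A) ∖ int(A) = {p58, p59} ∖ ∅ = {p58, p59}.


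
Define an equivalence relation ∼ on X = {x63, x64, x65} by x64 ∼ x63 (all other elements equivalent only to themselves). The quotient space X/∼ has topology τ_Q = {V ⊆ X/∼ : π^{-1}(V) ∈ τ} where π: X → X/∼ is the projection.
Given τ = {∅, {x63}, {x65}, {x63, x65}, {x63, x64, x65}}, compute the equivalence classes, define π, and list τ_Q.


X/∼ = {[x63=x64], [x65]}; |τ_Q| = 3.

Equivalence classes: [x63=x64], [x65].
Quotient map π: X → X/∼ sends x63 ↦ [x63=x64], x64 ↦ [x63=x64], x65 ↦ [x65].
For each subset V ⊆ X/∼, compute π^{-1}(V) ⊆ X and check whether π^{-1}(V) ∈ τ. V is open in τ_Q iff π^{-1}(V) ∈ τ.
  V = {}: π^{-1}(V) = ∅ ∈ τ ✓.
  V = {[x63=x64]}: π^{-1}(V) = {x63, x64} ∉ τ ✗.
  V = {[x65]}: π^{-1}(V) = {x65} ∈ τ ✓.
  V = {[x63=x64], [x65]}: π^{-1}(V) = {x63, x64, x65} ∈ τ ✓.
Open sets in the quotient: τ_Q = {{}, {[x65]}, {[x63=x64], [x65]}} (3 elements).


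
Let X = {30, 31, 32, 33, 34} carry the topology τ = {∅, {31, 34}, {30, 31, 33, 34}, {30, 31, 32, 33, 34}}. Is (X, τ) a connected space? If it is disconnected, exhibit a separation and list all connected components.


(X, τ) is connected.

Find clopen sets (U ∈ τ with X ∖ U ∈ τ):
  U = ∅, X ∖ U = {30, 31, 32, 33, 34} — both open, so U is clopen.
  U = {30, 31, 32, 33, 34}, X ∖ U = ∅ — both open, so U is clopen.
Only trivial clopens (∅ and X) exist, so (X, τ) is connected.
Compute connected components by grouping points that agree on all clopens:
  component: {30, 31, 32, 33, 34}


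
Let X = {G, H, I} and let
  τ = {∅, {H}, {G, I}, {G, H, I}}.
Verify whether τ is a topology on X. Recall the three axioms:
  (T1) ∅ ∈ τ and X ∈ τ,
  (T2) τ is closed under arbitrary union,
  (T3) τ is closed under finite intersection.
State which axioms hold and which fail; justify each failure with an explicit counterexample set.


τ IS a topology on X.

Axiom (T1): ∅ ∈ τ? Yes; X ∈ τ? Yes.
Axiom (T2/T3): check pairwise unions and intersections of members of τ.
All pairwise intersections and unions checked — each lies in τ. Therefore τ satisfies (T1), (T2), (T3): it IS a topology on X.


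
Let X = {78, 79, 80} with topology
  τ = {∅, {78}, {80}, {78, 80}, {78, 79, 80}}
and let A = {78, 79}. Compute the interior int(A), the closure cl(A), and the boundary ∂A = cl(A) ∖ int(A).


int(A) = {78}, cl(A) = {78, 79}, ∂A = {79}.

Closed sets in (X, τ) are complements of opens:
  closed(X, τ) = {∅, {79}, {78, 79}, {79, 80}, {78, 79, 80}}.
int(A) = ⋃ {U ∈ τ : U ⊆ A}. Opens contained in A: ∅, {78}.
Taking the union of these: int(A) = {78}.
cl(A) = ⋂ {C closed : A ⊆ C}. Closed sets containing A: {78, 79}, {78, 79, 80}.
Intersecting these: cl(A) = {78, 79}.
∂A = cl(A) ∖ int(A) = {78, 79} ∖ {78} = {79}.


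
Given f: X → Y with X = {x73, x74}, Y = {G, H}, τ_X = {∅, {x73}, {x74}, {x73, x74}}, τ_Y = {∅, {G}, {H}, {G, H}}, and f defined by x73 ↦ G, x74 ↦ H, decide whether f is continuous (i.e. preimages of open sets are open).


f IS continuous.

Compute f^{-1}(U) for each U ∈ τ_Y:
  U = ∅: f^{-1}(U) = ∅ ∈ τ_X ✓.
  U = {G}: f^{-1}(U) = {x73} ∈ τ_X ✓.
  U = {H}: f^{-1}(U) = {x74} ∈ τ_X ✓.
  U = {G, H}: f^{-1}(U) = {x73, x74} ∈ τ_X ✓.
Every preimage lies in τ_X, so f IS continuous.


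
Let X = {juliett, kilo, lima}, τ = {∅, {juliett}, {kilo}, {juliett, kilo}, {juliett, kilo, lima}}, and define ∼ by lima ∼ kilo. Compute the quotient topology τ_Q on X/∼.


X/∼ = {[juliett], [kilo=lima]}; |τ_Q| = 3.

Equivalence classes: [juliett], [kilo=lima].
Quotient map π: X → X/∼ sends juliett ↦ [juliett], kilo ↦ [kilo=lima], lima ↦ [kilo=lima].
For each subset V ⊆ X/∼, compute π^{-1}(V) ⊆ X and check whether π^{-1}(V) ∈ τ. V is open in τ_Q iff π^{-1}(V) ∈ τ.
  V = {}: π^{-1}(V) = ∅ ∈ τ ✓.
  V = {[juliett]}: π^{-1}(V) = {juliett} ∈ τ ✓.
  V = {[kilo=lima]}: π^{-1}(V) = {kilo, lima} ∉ τ ✗.
  V = {[juliett], [kilo=lima]}: π^{-1}(V) = {juliett, kilo, lima} ∈ τ ✓.
Open sets in the quotient: τ_Q = {{}, {[juliett]}, {[juliett], [kilo=lima]}} (3 elements).
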